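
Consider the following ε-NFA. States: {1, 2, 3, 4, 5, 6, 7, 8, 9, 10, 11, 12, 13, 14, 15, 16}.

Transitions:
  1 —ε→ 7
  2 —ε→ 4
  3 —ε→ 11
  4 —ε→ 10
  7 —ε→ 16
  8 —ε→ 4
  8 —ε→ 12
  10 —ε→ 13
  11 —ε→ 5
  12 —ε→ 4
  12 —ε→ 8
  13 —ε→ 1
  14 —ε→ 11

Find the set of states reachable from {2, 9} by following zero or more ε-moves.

Start with {2, 9}.
From 2 via ε: add 4.
From 4 via ε: add 10.
From 10 via ε: add 13.
From 13 via ε: add 1.
From 1 via ε: add 7.
From 7 via ε: add 16.
No new states can be added; the closed set is {1, 2, 4, 7, 9, 10, 13, 16}.

{1, 2, 4, 7, 9, 10, 13, 16}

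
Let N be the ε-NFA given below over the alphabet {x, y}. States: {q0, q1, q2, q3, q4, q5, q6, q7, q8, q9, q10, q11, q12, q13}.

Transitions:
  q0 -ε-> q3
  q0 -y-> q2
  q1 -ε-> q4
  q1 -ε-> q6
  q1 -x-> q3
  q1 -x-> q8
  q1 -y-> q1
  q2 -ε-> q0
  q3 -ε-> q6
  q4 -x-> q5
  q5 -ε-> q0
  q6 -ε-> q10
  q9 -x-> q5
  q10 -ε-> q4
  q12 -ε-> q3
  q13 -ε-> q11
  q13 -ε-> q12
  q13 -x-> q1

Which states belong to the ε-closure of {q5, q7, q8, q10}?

{q0, q3, q4, q5, q6, q7, q8, q10}

Start with {q5, q7, q8, q10}.
From q5 via ε: add q0.
From q10 via ε: add q4.
From q0 via ε: add q3.
From q3 via ε: add q6.
No new states can be added; the closed set is {q0, q3, q4, q5, q6, q7, q8, q10}.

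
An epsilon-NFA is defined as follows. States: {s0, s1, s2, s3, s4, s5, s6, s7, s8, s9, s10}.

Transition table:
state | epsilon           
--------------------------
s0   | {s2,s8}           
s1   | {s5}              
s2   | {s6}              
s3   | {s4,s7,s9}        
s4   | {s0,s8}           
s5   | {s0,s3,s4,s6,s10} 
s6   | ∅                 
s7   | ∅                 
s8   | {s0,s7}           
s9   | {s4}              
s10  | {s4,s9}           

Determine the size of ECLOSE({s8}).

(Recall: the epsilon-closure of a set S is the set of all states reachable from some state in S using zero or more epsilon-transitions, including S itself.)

Start with {s8}.
From s8 via epsilon: add s0, s7.
From s0 via epsilon: add s2.
From s2 via epsilon: add s6.
epsilon-closure = {s0, s2, s6, s7, s8}, which has 5 states.

5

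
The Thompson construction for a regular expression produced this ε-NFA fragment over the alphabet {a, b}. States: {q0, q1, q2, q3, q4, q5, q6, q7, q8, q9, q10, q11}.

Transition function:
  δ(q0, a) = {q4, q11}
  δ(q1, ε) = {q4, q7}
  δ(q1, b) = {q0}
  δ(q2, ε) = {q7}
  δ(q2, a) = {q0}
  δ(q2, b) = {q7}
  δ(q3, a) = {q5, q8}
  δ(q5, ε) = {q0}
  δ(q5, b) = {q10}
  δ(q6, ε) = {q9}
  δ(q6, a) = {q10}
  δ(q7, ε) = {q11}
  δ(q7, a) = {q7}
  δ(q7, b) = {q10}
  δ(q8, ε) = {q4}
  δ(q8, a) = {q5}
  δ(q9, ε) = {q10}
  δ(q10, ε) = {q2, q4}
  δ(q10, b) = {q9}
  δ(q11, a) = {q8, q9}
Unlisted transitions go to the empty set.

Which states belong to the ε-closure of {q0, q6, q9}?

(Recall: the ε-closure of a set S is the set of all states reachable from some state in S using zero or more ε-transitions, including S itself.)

Start with {q0, q6, q9}.
From q9 via ε: add q10.
From q10 via ε: add q2, q4.
From q2 via ε: add q7.
From q7 via ε: add q11.
No new states can be added; the closed set is {q0, q2, q4, q6, q7, q9, q10, q11}.

{q0, q2, q4, q6, q7, q9, q10, q11}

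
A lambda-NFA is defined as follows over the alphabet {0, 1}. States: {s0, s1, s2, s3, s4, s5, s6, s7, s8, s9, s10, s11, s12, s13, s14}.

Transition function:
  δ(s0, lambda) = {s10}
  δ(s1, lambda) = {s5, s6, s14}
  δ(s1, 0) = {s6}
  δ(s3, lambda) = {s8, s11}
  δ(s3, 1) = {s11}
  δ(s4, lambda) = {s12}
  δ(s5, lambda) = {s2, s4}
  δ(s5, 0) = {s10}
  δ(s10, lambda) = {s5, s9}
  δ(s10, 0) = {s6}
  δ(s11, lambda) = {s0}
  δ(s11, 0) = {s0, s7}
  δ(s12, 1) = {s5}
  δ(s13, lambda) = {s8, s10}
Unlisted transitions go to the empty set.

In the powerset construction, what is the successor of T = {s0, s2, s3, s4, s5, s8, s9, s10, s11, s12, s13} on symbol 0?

{s0, s2, s4, s5, s6, s7, s9, s10, s12}

s5 on 0 → {s10}.
s10 on 0 → {s6}.
s11 on 0 → {s0, s7}.
No 0-transition from s0, s2, s3, s4, s8, s9, s12, s13.
Union after reading 0: {s0, s6, s7, s10}.
Now take the lambda-closure:
From s10 via lambda: add s5, s9.
From s5 via lambda: add s2, s4.
From s4 via lambda: add s12.
No new states can be added; the closed set is {s0, s2, s4, s5, s6, s7, s9, s10, s12}.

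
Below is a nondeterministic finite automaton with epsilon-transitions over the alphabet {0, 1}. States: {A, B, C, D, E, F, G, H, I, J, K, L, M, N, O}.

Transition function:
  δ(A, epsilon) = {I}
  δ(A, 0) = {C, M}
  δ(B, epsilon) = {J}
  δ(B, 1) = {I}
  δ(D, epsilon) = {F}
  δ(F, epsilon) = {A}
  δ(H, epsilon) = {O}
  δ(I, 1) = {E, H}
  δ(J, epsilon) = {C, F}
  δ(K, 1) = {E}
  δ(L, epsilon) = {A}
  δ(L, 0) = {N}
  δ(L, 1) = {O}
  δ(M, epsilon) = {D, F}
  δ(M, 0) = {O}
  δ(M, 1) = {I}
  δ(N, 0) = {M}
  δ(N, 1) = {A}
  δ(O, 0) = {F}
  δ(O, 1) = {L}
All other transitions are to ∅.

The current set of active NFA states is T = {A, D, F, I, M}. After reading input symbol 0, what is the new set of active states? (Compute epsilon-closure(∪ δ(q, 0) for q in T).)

A on 0 → {C, M}.
M on 0 → {O}.
No 0-transition from D, F, I.
Union after reading 0: {C, M, O}.
Now take the epsilon-closure:
From M via epsilon: add D, F.
From F via epsilon: add A.
From A via epsilon: add I.
No new states can be added; the closed set is {A, C, D, F, I, M, O}.

{A, C, D, F, I, M, O}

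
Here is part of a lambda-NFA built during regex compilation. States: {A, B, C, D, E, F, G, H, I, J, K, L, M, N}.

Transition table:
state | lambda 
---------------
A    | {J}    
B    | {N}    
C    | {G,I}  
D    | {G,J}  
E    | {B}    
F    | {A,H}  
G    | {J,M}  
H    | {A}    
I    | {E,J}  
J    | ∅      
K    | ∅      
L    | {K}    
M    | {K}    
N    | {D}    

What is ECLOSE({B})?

Start with {B}.
From B via lambda: add N.
From N via lambda: add D.
From D via lambda: add G, J.
From G via lambda: add M.
From M via lambda: add K.
No new states can be added; the closed set is {B, D, G, J, K, M, N}.

{B, D, G, J, K, M, N}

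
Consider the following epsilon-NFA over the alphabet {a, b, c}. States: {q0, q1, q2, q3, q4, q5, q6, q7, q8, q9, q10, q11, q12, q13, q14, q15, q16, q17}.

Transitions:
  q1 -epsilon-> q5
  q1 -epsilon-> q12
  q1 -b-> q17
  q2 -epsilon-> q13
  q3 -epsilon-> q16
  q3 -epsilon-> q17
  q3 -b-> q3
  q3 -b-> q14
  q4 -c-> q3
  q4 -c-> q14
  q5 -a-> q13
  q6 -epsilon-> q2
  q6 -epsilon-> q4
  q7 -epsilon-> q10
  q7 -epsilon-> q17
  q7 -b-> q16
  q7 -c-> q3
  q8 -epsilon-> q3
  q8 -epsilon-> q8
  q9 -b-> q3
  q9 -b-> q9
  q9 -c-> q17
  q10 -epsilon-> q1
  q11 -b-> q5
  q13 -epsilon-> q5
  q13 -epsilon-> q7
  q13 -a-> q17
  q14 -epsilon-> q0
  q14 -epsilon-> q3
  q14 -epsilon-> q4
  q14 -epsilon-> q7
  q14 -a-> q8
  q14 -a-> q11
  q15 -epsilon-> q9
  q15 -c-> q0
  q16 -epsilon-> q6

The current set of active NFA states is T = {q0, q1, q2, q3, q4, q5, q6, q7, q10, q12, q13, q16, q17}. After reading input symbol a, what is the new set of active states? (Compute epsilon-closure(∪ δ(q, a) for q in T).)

{q1, q5, q7, q10, q12, q13, q17}

q5 on a → {q13}.
q13 on a → {q17}.
No a-transition from q0, q1, q2, q3, q4, q6, q7, q10, q12, q16, q17.
Union after reading a: {q13, q17}.
Now take the epsilon-closure:
From q13 via epsilon: add q5, q7.
From q7 via epsilon: add q10.
From q10 via epsilon: add q1.
From q1 via epsilon: add q12.
No new states can be added; the closed set is {q1, q5, q7, q10, q12, q13, q17}.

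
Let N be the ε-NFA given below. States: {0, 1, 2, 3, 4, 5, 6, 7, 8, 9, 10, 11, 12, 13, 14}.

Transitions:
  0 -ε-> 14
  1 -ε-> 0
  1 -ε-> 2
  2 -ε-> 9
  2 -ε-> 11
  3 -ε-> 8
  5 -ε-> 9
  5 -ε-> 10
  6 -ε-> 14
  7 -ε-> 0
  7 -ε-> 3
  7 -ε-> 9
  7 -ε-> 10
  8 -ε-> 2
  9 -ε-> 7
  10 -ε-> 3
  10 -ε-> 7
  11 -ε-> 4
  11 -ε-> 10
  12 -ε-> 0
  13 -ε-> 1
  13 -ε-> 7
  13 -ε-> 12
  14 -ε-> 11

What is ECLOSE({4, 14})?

{0, 2, 3, 4, 7, 8, 9, 10, 11, 14}

Start with {4, 14}.
From 14 via ε: add 11.
From 11 via ε: add 10.
From 10 via ε: add 3, 7.
From 3 via ε: add 8.
From 7 via ε: add 0, 9.
From 8 via ε: add 2.
No new states can be added; the closed set is {0, 2, 3, 4, 7, 8, 9, 10, 11, 14}.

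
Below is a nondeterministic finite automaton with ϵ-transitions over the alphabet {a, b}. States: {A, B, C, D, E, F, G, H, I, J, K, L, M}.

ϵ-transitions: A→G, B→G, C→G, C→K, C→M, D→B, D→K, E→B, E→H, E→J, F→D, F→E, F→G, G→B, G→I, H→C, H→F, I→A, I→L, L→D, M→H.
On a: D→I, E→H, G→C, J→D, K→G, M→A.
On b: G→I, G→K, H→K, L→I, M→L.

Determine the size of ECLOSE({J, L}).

Start with {J, L}.
From L via ϵ: add D.
From D via ϵ: add B, K.
From B via ϵ: add G.
From G via ϵ: add I.
From I via ϵ: add A.
ϵ-closure = {A, B, D, G, I, J, K, L}, which has 8 states.

8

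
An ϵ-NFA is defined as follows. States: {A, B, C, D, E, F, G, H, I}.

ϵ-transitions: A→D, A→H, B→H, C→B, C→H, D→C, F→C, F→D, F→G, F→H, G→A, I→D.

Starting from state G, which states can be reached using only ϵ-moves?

Start with {G}.
From G via ϵ: add A.
From A via ϵ: add D, H.
From D via ϵ: add C.
From C via ϵ: add B.
No new states can be added; the closed set is {A, B, C, D, G, H}.

{A, B, C, D, G, H}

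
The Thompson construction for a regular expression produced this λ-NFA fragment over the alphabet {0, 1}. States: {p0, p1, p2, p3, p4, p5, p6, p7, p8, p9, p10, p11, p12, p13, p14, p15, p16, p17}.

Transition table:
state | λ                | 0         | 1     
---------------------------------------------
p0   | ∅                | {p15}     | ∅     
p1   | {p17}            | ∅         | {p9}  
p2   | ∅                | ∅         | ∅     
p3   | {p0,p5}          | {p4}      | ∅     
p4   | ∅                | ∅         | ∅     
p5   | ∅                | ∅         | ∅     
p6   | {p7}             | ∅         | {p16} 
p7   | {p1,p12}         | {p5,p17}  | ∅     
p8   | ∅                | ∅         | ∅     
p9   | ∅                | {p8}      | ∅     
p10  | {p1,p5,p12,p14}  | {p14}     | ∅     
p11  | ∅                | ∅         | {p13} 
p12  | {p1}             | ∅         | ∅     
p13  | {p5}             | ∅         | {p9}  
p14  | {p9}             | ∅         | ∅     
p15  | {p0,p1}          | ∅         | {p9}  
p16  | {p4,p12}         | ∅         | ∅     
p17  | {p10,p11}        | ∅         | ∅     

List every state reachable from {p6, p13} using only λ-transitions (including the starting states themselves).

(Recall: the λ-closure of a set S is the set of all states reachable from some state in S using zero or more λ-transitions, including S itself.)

Start with {p6, p13}.
From p6 via λ: add p7.
From p13 via λ: add p5.
From p7 via λ: add p1, p12.
From p1 via λ: add p17.
From p17 via λ: add p10, p11.
From p10 via λ: add p14.
From p14 via λ: add p9.
No new states can be added; the closed set is {p1, p5, p6, p7, p9, p10, p11, p12, p13, p14, p17}.

{p1, p5, p6, p7, p9, p10, p11, p12, p13, p14, p17}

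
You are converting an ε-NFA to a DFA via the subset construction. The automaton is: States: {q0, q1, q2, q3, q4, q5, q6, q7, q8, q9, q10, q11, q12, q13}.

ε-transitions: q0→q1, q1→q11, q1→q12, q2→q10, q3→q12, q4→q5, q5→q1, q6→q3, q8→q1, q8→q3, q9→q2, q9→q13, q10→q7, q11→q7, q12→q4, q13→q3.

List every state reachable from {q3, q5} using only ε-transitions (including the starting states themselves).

Start with {q3, q5}.
From q3 via ε: add q12.
From q5 via ε: add q1.
From q1 via ε: add q11.
From q12 via ε: add q4.
From q11 via ε: add q7.
No new states can be added; the closed set is {q1, q3, q4, q5, q7, q11, q12}.

{q1, q3, q4, q5, q7, q11, q12}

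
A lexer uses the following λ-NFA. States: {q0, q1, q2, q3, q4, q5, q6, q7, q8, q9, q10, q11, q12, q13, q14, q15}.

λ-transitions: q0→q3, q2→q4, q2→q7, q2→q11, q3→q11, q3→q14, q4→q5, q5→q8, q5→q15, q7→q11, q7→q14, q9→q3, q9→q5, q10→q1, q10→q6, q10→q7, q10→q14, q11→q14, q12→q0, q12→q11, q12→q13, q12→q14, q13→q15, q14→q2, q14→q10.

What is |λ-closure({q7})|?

11

Start with {q7}.
From q7 via λ: add q11, q14.
From q14 via λ: add q2, q10.
From q2 via λ: add q4.
From q10 via λ: add q1, q6.
From q4 via λ: add q5.
From q5 via λ: add q8, q15.
λ-closure = {q1, q2, q4, q5, q6, q7, q8, q10, q11, q14, q15}, which has 11 states.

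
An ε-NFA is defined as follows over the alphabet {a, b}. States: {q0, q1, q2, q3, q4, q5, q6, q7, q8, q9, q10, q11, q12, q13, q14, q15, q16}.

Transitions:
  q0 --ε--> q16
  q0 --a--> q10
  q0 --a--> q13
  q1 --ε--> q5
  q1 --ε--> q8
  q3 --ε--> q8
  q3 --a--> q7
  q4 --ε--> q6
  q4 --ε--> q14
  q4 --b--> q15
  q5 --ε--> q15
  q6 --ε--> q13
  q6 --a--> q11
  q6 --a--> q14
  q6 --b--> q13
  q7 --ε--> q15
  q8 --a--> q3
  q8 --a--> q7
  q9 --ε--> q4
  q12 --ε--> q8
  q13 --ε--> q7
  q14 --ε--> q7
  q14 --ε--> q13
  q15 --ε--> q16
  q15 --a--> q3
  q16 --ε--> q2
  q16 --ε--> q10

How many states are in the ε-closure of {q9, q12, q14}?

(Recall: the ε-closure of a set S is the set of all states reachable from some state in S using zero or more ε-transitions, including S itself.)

12

Start with {q9, q12, q14}.
From q9 via ε: add q4.
From q12 via ε: add q8.
From q14 via ε: add q7, q13.
From q4 via ε: add q6.
From q7 via ε: add q15.
From q15 via ε: add q16.
From q16 via ε: add q2, q10.
ε-closure = {q2, q4, q6, q7, q8, q9, q10, q12, q13, q14, q15, q16}, which has 12 states.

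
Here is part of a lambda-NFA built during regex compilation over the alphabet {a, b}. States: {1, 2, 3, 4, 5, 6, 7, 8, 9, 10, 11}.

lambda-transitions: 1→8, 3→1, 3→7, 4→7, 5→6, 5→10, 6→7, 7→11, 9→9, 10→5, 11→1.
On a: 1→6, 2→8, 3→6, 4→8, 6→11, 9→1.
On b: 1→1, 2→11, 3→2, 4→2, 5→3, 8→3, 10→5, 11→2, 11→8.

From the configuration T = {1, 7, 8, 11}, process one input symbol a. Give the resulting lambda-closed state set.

1 on a → {6}.
No a-transition from 7, 8, 11.
Union after reading a: {6}.
Now take the lambda-closure:
From 6 via lambda: add 7.
From 7 via lambda: add 11.
From 11 via lambda: add 1.
From 1 via lambda: add 8.
No new states can be added; the closed set is {1, 6, 7, 8, 11}.

{1, 6, 7, 8, 11}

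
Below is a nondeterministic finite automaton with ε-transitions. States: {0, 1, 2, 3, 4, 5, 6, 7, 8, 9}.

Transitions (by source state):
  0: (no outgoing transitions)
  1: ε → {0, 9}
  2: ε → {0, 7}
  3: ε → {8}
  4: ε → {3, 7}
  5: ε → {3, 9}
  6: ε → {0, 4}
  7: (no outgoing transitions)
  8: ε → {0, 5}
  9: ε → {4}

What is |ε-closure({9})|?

7

Start with {9}.
From 9 via ε: add 4.
From 4 via ε: add 3, 7.
From 3 via ε: add 8.
From 8 via ε: add 0, 5.
ε-closure = {0, 3, 4, 5, 7, 8, 9}, which has 7 states.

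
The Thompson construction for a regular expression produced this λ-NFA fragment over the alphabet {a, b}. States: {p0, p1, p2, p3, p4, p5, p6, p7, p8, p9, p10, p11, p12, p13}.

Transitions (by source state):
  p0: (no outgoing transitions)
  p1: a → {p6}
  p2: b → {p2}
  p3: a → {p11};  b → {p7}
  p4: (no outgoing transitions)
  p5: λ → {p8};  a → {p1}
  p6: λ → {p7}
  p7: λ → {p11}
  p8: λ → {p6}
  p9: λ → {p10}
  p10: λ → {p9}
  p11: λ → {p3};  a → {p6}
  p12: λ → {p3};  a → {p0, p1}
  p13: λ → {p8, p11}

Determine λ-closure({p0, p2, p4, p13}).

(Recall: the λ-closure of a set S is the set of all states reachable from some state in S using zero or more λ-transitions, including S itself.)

Start with {p0, p2, p4, p13}.
From p13 via λ: add p8, p11.
From p8 via λ: add p6.
From p11 via λ: add p3.
From p6 via λ: add p7.
No new states can be added; the closed set is {p0, p2, p3, p4, p6, p7, p8, p11, p13}.

{p0, p2, p3, p4, p6, p7, p8, p11, p13}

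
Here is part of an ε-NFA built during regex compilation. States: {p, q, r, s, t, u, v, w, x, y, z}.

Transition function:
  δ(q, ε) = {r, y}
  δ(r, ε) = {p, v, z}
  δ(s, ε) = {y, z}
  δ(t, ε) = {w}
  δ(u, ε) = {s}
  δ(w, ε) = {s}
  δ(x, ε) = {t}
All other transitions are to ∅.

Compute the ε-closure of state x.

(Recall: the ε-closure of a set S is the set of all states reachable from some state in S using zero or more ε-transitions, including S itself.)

Start with {x}.
From x via ε: add t.
From t via ε: add w.
From w via ε: add s.
From s via ε: add y, z.
No new states can be added; the closed set is {s, t, w, x, y, z}.

{s, t, w, x, y, z}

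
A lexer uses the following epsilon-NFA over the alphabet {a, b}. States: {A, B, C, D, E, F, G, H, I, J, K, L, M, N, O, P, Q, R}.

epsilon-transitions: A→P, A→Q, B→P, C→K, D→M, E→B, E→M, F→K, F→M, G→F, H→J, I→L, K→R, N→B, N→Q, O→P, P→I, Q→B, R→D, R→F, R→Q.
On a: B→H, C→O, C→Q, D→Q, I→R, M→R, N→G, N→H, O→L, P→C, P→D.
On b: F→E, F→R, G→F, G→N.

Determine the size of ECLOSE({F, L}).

Start with {F, L}.
From F via epsilon: add K, M.
From K via epsilon: add R.
From R via epsilon: add D, Q.
From Q via epsilon: add B.
From B via epsilon: add P.
From P via epsilon: add I.
epsilon-closure = {B, D, F, I, K, L, M, P, Q, R}, which has 10 states.

10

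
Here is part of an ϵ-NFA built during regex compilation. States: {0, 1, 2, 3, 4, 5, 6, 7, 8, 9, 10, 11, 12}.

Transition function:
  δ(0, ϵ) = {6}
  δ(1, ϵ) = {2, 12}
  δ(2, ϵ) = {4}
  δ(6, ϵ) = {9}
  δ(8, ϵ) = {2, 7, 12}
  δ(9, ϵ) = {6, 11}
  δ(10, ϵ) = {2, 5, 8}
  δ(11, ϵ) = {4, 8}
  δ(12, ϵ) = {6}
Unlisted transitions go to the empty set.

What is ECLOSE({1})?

{1, 2, 4, 6, 7, 8, 9, 11, 12}

Start with {1}.
From 1 via ϵ: add 2, 12.
From 2 via ϵ: add 4.
From 12 via ϵ: add 6.
From 6 via ϵ: add 9.
From 9 via ϵ: add 11.
From 11 via ϵ: add 8.
From 8 via ϵ: add 7.
No new states can be added; the closed set is {1, 2, 4, 6, 7, 8, 9, 11, 12}.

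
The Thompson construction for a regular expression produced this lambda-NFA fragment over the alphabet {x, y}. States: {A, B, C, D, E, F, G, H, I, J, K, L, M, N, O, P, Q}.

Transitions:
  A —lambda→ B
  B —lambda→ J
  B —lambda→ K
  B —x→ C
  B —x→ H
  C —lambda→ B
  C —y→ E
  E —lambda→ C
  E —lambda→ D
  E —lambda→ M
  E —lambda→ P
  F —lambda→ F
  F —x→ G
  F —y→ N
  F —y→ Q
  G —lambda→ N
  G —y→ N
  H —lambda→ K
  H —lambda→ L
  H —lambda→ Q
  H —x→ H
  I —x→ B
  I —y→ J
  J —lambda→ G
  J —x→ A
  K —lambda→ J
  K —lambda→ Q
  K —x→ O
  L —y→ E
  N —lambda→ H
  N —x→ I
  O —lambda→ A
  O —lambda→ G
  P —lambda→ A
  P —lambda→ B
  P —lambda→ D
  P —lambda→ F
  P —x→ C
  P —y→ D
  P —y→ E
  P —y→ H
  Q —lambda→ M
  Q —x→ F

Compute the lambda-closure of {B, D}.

{B, D, G, H, J, K, L, M, N, Q}

Start with {B, D}.
From B via lambda: add J, K.
From J via lambda: add G.
From K via lambda: add Q.
From G via lambda: add N.
From Q via lambda: add M.
From N via lambda: add H.
From H via lambda: add L.
No new states can be added; the closed set is {B, D, G, H, J, K, L, M, N, Q}.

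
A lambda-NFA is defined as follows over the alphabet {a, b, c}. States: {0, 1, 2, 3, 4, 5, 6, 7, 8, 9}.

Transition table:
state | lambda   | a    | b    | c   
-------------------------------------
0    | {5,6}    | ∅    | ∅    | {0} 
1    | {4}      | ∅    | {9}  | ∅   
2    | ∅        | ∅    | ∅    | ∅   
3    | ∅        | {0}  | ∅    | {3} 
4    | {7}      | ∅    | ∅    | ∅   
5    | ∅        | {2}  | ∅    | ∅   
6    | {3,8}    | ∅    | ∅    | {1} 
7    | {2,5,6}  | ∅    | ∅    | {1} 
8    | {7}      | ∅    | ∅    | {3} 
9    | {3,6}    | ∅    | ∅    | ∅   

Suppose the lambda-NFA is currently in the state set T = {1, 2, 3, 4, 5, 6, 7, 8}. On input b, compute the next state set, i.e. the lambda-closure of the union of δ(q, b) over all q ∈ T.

{2, 3, 5, 6, 7, 8, 9}

1 on b → {9}.
No b-transition from 2, 3, 4, 5, 6, 7, 8.
Union after reading b: {9}.
Now take the lambda-closure:
From 9 via lambda: add 3, 6.
From 6 via lambda: add 8.
From 8 via lambda: add 7.
From 7 via lambda: add 2, 5.
No new states can be added; the closed set is {2, 3, 5, 6, 7, 8, 9}.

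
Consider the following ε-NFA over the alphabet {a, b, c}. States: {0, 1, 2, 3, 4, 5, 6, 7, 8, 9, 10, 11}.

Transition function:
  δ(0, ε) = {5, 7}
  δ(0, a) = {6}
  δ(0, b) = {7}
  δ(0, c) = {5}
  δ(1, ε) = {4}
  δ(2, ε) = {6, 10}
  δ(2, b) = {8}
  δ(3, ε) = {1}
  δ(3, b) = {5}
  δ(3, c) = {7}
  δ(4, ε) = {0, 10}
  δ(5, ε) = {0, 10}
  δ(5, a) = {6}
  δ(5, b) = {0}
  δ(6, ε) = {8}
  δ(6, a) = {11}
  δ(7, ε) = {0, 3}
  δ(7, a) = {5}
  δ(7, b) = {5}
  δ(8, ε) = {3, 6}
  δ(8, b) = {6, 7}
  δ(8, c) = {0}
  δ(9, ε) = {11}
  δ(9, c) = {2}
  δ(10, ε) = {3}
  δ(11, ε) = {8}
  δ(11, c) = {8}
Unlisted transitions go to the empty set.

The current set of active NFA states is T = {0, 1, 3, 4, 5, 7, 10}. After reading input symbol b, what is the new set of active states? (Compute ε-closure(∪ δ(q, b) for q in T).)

{0, 1, 3, 4, 5, 7, 10}

0 on b → {7}.
3 on b → {5}.
5 on b → {0}.
7 on b → {5}.
No b-transition from 1, 4, 10.
Union after reading b: {0, 5, 7}.
Now take the ε-closure:
From 5 via ε: add 10.
From 7 via ε: add 3.
From 3 via ε: add 1.
From 1 via ε: add 4.
No new states can be added; the closed set is {0, 1, 3, 4, 5, 7, 10}.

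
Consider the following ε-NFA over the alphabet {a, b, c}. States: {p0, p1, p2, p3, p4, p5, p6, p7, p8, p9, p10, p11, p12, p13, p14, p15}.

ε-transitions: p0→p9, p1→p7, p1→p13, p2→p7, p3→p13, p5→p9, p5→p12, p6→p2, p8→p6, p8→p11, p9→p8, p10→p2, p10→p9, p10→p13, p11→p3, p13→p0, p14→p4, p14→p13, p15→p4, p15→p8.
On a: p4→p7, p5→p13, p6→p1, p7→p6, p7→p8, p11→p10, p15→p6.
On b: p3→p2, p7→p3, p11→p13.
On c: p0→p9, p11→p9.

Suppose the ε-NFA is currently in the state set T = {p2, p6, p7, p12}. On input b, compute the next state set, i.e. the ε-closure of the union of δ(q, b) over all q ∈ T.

{p0, p2, p3, p6, p7, p8, p9, p11, p13}

p7 on b → {p3}.
No b-transition from p2, p6, p12.
Union after reading b: {p3}.
Now take the ε-closure:
From p3 via ε: add p13.
From p13 via ε: add p0.
From p0 via ε: add p9.
From p9 via ε: add p8.
From p8 via ε: add p6, p11.
From p6 via ε: add p2.
From p2 via ε: add p7.
No new states can be added; the closed set is {p0, p2, p3, p6, p7, p8, p9, p11, p13}.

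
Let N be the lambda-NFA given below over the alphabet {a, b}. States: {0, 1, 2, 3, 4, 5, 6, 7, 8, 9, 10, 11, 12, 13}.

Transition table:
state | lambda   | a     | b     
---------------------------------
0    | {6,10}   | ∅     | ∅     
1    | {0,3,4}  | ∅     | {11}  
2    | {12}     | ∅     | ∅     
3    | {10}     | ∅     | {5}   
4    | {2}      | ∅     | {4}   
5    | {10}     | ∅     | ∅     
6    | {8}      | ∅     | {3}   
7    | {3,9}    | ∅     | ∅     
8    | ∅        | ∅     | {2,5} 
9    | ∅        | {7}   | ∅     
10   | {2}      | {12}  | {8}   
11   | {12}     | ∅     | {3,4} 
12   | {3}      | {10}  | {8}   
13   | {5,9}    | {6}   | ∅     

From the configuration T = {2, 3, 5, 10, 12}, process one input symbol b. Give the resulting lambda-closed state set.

3 on b → {5}.
10 on b → {8}.
12 on b → {8}.
No b-transition from 2, 5.
Union after reading b: {5, 8}.
Now take the lambda-closure:
From 5 via lambda: add 10.
From 10 via lambda: add 2.
From 2 via lambda: add 12.
From 12 via lambda: add 3.
No new states can be added; the closed set is {2, 3, 5, 8, 10, 12}.

{2, 3, 5, 8, 10, 12}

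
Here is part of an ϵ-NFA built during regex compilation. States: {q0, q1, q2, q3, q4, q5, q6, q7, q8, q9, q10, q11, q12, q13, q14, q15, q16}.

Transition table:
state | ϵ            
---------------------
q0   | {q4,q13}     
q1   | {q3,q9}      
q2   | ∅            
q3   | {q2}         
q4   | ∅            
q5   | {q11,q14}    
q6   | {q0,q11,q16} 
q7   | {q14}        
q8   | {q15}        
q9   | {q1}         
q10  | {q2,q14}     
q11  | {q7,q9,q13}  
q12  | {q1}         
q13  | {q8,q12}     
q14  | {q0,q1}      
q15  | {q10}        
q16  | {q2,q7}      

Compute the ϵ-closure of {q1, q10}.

Start with {q1, q10}.
From q1 via ϵ: add q3, q9.
From q10 via ϵ: add q2, q14.
From q14 via ϵ: add q0.
From q0 via ϵ: add q4, q13.
From q13 via ϵ: add q8, q12.
From q8 via ϵ: add q15.
No new states can be added; the closed set is {q0, q1, q2, q3, q4, q8, q9, q10, q12, q13, q14, q15}.

{q0, q1, q2, q3, q4, q8, q9, q10, q12, q13, q14, q15}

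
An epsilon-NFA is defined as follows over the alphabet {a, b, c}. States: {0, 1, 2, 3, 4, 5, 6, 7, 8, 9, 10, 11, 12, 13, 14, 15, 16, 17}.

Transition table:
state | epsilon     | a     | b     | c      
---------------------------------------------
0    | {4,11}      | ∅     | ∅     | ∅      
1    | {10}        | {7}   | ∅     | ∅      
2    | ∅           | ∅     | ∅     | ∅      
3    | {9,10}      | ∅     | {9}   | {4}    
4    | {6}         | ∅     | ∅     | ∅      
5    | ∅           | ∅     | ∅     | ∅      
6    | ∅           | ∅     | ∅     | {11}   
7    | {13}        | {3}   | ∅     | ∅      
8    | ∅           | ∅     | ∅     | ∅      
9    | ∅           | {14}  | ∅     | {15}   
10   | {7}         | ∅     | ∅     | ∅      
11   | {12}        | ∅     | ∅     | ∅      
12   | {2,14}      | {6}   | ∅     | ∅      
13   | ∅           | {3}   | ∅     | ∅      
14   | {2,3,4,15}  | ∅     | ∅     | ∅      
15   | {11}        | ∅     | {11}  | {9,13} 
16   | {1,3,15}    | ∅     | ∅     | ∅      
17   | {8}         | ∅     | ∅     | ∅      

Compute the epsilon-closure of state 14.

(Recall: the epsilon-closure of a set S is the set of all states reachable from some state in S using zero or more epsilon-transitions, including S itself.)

{2, 3, 4, 6, 7, 9, 10, 11, 12, 13, 14, 15}

Start with {14}.
From 14 via epsilon: add 2, 3, 4, 15.
From 3 via epsilon: add 9, 10.
From 4 via epsilon: add 6.
From 15 via epsilon: add 11.
From 10 via epsilon: add 7.
From 11 via epsilon: add 12.
From 7 via epsilon: add 13.
No new states can be added; the closed set is {2, 3, 4, 6, 7, 9, 10, 11, 12, 13, 14, 15}.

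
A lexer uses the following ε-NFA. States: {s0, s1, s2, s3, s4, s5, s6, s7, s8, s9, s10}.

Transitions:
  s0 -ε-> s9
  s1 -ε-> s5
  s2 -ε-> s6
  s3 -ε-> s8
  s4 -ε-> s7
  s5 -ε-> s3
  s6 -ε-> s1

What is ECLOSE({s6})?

Start with {s6}.
From s6 via ε: add s1.
From s1 via ε: add s5.
From s5 via ε: add s3.
From s3 via ε: add s8.
No new states can be added; the closed set is {s1, s3, s5, s6, s8}.

{s1, s3, s5, s6, s8}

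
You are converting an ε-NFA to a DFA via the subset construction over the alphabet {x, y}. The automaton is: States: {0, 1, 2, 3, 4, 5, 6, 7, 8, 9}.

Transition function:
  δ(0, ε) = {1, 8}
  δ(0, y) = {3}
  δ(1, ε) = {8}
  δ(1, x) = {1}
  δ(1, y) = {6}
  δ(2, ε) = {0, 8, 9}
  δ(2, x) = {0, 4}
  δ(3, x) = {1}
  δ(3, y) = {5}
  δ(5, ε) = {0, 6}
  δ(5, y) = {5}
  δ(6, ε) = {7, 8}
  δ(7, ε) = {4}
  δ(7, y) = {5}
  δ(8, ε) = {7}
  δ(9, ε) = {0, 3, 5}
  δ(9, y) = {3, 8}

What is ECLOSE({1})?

Start with {1}.
From 1 via ε: add 8.
From 8 via ε: add 7.
From 7 via ε: add 4.
No new states can be added; the closed set is {1, 4, 7, 8}.

{1, 4, 7, 8}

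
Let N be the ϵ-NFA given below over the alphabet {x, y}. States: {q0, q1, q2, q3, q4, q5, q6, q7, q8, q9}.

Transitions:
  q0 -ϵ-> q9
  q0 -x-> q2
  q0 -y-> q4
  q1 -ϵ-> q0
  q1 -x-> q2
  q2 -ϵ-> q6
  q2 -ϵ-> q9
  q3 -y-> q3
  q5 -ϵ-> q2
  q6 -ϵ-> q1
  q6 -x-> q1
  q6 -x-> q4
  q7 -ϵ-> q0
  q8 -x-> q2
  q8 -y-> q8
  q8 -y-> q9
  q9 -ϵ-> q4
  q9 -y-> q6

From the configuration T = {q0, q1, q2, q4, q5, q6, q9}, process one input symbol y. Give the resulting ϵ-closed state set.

{q0, q1, q4, q6, q9}

q0 on y → {q4}.
q9 on y → {q6}.
No y-transition from q1, q2, q4, q5, q6.
Union after reading y: {q4, q6}.
Now take the ϵ-closure:
From q6 via ϵ: add q1.
From q1 via ϵ: add q0.
From q0 via ϵ: add q9.
No new states can be added; the closed set is {q0, q1, q4, q6, q9}.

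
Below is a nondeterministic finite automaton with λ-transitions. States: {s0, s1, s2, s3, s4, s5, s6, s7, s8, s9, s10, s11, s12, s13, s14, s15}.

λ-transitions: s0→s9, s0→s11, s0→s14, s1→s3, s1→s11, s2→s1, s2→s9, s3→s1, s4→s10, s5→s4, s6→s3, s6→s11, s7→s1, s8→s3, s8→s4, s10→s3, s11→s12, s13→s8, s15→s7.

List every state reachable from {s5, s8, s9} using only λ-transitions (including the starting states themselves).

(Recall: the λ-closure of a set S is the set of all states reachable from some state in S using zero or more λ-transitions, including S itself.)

Start with {s5, s8, s9}.
From s5 via λ: add s4.
From s8 via λ: add s3.
From s3 via λ: add s1.
From s4 via λ: add s10.
From s1 via λ: add s11.
From s11 via λ: add s12.
No new states can be added; the closed set is {s1, s3, s4, s5, s8, s9, s10, s11, s12}.

{s1, s3, s4, s5, s8, s9, s10, s11, s12}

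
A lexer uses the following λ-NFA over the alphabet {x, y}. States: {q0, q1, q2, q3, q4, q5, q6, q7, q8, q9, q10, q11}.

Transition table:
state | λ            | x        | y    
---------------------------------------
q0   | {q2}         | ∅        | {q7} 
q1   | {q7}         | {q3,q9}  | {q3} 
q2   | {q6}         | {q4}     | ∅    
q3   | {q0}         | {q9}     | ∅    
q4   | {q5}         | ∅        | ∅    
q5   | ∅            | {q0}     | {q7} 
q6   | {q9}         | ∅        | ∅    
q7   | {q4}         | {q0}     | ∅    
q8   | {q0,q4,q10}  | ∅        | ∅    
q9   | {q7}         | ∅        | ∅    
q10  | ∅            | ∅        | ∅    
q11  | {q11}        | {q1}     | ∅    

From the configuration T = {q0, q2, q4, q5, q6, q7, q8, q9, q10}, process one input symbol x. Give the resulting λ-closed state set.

{q0, q2, q4, q5, q6, q7, q9}

q2 on x → {q4}.
q5 on x → {q0}.
q7 on x → {q0}.
No x-transition from q0, q4, q6, q8, q9, q10.
Union after reading x: {q0, q4}.
Now take the λ-closure:
From q0 via λ: add q2.
From q4 via λ: add q5.
From q2 via λ: add q6.
From q6 via λ: add q9.
From q9 via λ: add q7.
No new states can be added; the closed set is {q0, q2, q4, q5, q6, q7, q9}.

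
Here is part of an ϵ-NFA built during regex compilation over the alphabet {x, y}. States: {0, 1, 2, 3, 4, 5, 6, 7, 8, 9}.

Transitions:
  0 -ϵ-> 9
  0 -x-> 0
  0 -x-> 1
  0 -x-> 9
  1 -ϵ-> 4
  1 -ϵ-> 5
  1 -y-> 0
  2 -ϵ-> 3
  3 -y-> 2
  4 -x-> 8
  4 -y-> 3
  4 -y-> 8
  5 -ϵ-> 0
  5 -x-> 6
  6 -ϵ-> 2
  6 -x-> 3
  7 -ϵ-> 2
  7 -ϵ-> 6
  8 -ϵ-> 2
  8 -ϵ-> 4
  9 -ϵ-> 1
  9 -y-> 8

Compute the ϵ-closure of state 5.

Start with {5}.
From 5 via ϵ: add 0.
From 0 via ϵ: add 9.
From 9 via ϵ: add 1.
From 1 via ϵ: add 4.
No new states can be added; the closed set is {0, 1, 4, 5, 9}.

{0, 1, 4, 5, 9}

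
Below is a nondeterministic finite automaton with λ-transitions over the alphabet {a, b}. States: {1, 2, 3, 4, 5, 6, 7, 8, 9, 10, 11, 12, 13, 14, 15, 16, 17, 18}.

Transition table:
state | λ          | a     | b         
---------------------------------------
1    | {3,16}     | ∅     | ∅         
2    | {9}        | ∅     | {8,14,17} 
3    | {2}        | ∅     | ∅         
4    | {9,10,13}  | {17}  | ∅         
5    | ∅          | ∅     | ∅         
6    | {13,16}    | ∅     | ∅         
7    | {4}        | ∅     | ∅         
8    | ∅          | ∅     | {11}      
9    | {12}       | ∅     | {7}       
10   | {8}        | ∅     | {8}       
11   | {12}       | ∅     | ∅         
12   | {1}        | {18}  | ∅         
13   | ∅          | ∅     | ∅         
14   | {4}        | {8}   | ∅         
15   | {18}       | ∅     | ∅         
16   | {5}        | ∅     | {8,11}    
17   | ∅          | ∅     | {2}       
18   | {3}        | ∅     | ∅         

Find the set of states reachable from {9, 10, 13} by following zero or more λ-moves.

Start with {9, 10, 13}.
From 9 via λ: add 12.
From 10 via λ: add 8.
From 12 via λ: add 1.
From 1 via λ: add 3, 16.
From 3 via λ: add 2.
From 16 via λ: add 5.
No new states can be added; the closed set is {1, 2, 3, 5, 8, 9, 10, 12, 13, 16}.

{1, 2, 3, 5, 8, 9, 10, 12, 13, 16}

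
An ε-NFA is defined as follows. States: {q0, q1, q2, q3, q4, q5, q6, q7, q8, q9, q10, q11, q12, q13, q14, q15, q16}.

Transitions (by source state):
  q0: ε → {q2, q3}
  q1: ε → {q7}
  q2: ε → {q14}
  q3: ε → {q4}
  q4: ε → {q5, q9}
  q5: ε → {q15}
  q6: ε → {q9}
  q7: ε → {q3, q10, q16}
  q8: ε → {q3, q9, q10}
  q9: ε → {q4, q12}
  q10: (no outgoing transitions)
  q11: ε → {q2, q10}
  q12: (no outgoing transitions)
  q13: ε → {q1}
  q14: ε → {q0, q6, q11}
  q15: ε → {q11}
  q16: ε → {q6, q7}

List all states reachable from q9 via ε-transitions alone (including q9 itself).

{q0, q2, q3, q4, q5, q6, q9, q10, q11, q12, q14, q15}

Start with {q9}.
From q9 via ε: add q4, q12.
From q4 via ε: add q5.
From q5 via ε: add q15.
From q15 via ε: add q11.
From q11 via ε: add q2, q10.
From q2 via ε: add q14.
From q14 via ε: add q0, q6.
From q0 via ε: add q3.
No new states can be added; the closed set is {q0, q2, q3, q4, q5, q6, q9, q10, q11, q12, q14, q15}.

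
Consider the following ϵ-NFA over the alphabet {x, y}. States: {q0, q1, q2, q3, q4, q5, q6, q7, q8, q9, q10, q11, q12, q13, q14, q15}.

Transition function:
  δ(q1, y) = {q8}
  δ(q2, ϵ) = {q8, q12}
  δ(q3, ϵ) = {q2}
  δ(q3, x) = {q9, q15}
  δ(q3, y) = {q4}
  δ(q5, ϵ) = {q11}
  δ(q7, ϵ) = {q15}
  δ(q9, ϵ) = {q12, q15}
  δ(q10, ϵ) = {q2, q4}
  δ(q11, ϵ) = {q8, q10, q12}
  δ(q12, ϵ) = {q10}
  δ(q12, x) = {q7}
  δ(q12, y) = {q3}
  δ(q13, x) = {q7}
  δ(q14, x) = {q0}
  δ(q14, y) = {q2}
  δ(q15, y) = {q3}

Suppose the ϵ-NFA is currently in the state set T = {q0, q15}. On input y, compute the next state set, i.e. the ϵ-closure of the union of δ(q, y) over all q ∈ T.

q15 on y → {q3}.
No y-transition from q0.
Union after reading y: {q3}.
Now take the ϵ-closure:
From q3 via ϵ: add q2.
From q2 via ϵ: add q8, q12.
From q12 via ϵ: add q10.
From q10 via ϵ: add q4.
No new states can be added; the closed set is {q2, q3, q4, q8, q10, q12}.

{q2, q3, q4, q8, q10, q12}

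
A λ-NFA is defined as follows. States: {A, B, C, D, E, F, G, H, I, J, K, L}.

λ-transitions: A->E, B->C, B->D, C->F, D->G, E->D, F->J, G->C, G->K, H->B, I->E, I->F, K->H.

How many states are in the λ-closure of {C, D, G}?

8

Start with {C, D, G}.
From C via λ: add F.
From G via λ: add K.
From F via λ: add J.
From K via λ: add H.
From H via λ: add B.
λ-closure = {B, C, D, F, G, H, J, K}, which has 8 states.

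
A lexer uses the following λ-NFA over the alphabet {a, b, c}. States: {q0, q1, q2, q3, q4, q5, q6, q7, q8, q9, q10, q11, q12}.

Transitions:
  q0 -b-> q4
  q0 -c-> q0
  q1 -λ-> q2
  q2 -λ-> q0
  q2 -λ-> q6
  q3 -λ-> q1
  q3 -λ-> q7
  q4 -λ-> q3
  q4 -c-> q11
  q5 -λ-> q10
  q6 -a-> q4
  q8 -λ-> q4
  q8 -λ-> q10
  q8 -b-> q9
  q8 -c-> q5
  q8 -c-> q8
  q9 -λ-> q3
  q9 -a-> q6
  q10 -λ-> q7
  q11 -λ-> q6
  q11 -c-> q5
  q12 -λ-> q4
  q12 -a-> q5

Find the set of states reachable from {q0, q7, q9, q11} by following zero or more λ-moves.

Start with {q0, q7, q9, q11}.
From q9 via λ: add q3.
From q11 via λ: add q6.
From q3 via λ: add q1.
From q1 via λ: add q2.
No new states can be added; the closed set is {q0, q1, q2, q3, q6, q7, q9, q11}.

{q0, q1, q2, q3, q6, q7, q9, q11}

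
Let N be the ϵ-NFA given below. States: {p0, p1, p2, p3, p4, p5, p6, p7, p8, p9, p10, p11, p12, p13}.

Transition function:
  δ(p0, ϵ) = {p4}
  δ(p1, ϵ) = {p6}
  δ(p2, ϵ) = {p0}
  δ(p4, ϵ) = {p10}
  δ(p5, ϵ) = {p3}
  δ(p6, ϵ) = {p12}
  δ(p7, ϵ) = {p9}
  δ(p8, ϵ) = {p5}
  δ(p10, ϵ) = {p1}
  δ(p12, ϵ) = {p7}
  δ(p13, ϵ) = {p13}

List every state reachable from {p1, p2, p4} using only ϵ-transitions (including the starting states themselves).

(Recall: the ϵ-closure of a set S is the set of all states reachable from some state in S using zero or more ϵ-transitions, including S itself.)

Start with {p1, p2, p4}.
From p1 via ϵ: add p6.
From p2 via ϵ: add p0.
From p4 via ϵ: add p10.
From p6 via ϵ: add p12.
From p12 via ϵ: add p7.
From p7 via ϵ: add p9.
No new states can be added; the closed set is {p0, p1, p2, p4, p6, p7, p9, p10, p12}.

{p0, p1, p2, p4, p6, p7, p9, p10, p12}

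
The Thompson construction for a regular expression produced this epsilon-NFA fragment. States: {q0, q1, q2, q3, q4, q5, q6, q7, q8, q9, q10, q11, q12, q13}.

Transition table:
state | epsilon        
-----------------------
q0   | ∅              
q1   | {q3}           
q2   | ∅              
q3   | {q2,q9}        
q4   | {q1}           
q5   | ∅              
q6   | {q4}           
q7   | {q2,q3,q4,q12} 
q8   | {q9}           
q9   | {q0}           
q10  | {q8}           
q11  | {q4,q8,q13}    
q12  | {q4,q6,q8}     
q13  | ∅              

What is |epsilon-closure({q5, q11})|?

10

Start with {q5, q11}.
From q11 via epsilon: add q4, q8, q13.
From q4 via epsilon: add q1.
From q8 via epsilon: add q9.
From q1 via epsilon: add q3.
From q9 via epsilon: add q0.
From q3 via epsilon: add q2.
epsilon-closure = {q0, q1, q2, q3, q4, q5, q8, q9, q11, q13}, which has 10 states.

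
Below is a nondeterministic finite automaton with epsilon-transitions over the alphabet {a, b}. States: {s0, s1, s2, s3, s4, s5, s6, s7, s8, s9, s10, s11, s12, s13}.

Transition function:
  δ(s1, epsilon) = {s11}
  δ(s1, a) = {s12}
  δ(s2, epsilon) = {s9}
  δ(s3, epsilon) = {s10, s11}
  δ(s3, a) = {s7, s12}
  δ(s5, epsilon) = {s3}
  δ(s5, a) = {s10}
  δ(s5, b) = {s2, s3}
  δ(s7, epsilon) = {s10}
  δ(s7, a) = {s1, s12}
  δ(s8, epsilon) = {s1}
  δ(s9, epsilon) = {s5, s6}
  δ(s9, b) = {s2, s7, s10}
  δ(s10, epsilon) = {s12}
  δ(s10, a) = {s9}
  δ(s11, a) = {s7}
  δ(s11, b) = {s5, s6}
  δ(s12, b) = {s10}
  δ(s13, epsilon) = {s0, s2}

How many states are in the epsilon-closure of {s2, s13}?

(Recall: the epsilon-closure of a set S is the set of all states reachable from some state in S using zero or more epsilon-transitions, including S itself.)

10

Start with {s2, s13}.
From s2 via epsilon: add s9.
From s13 via epsilon: add s0.
From s9 via epsilon: add s5, s6.
From s5 via epsilon: add s3.
From s3 via epsilon: add s10, s11.
From s10 via epsilon: add s12.
epsilon-closure = {s0, s2, s3, s5, s6, s9, s10, s11, s12, s13}, which has 10 states.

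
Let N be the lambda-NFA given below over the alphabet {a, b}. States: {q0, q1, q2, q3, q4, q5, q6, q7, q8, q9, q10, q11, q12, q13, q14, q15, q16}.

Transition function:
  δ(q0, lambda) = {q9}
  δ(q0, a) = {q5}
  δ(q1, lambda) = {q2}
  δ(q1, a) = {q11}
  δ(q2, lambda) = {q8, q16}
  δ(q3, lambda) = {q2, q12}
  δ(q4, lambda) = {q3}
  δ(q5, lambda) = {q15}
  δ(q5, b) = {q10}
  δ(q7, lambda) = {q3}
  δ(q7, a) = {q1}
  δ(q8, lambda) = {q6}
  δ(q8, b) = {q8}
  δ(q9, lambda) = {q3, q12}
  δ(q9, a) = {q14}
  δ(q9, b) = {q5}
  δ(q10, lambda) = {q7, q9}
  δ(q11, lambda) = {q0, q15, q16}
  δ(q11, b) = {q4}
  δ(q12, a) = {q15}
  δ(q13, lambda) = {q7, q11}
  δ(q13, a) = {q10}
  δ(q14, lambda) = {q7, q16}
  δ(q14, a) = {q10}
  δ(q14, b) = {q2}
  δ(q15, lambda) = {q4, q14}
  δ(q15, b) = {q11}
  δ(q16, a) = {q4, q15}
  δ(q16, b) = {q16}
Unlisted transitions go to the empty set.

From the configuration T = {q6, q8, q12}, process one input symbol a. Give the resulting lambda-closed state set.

{q2, q3, q4, q6, q7, q8, q12, q14, q15, q16}

q12 on a → {q15}.
No a-transition from q6, q8.
Union after reading a: {q15}.
Now take the lambda-closure:
From q15 via lambda: add q4, q14.
From q4 via lambda: add q3.
From q14 via lambda: add q7, q16.
From q3 via lambda: add q2, q12.
From q2 via lambda: add q8.
From q8 via lambda: add q6.
No new states can be added; the closed set is {q2, q3, q4, q6, q7, q8, q12, q14, q15, q16}.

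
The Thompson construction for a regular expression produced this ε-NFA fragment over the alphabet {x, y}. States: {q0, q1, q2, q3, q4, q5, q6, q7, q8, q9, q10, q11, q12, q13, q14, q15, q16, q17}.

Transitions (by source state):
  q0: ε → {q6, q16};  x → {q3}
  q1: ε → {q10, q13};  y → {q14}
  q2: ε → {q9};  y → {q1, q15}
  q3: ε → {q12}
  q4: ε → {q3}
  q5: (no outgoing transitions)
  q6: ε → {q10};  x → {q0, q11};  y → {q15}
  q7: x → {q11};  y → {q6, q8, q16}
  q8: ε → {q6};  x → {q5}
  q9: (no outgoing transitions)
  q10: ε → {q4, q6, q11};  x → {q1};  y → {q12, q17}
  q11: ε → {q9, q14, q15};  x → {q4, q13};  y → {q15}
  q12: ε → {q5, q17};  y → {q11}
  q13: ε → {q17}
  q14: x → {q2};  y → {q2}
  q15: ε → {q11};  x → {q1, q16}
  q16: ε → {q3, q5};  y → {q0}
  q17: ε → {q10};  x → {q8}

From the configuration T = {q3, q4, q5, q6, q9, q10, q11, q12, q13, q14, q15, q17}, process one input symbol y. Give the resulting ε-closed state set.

q6 on y → {q15}.
q10 on y → {q12, q17}.
q11 on y → {q15}.
q12 on y → {q11}.
q14 on y → {q2}.
No y-transition from q3, q4, q5, q9, q13, q15, q17.
Union after reading y: {q2, q11, q12, q15, q17}.
Now take the ε-closure:
From q2 via ε: add q9.
From q11 via ε: add q14.
From q12 via ε: add q5.
From q17 via ε: add q10.
From q10 via ε: add q4, q6.
From q4 via ε: add q3.
No new states can be added; the closed set is {q2, q3, q4, q5, q6, q9, q10, q11, q12, q14, q15, q17}.

{q2, q3, q4, q5, q6, q9, q10, q11, q12, q14, q15, q17}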